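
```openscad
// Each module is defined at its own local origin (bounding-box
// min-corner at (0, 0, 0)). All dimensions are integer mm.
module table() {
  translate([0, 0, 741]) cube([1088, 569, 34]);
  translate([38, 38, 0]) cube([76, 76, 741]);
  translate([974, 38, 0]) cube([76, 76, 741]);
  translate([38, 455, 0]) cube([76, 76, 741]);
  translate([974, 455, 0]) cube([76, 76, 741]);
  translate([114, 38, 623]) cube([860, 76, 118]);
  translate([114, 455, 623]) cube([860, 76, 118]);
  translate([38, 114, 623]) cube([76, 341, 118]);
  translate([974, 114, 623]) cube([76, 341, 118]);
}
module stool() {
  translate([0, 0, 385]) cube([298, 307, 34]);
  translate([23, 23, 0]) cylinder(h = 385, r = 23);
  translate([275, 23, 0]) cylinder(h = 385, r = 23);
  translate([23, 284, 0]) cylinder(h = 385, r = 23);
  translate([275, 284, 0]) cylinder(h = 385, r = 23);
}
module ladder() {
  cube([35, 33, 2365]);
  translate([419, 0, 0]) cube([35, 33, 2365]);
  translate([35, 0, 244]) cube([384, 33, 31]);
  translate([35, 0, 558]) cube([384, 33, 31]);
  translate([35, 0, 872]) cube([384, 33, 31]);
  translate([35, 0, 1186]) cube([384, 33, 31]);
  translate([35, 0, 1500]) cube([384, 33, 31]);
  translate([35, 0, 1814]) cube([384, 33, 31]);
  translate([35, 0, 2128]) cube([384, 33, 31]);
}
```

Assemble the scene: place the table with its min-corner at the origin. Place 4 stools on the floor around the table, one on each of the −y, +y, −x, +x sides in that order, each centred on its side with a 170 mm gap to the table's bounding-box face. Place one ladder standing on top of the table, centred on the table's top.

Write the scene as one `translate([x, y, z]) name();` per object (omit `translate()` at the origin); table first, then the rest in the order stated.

table();
translate([395, -477, 0]) stool();
translate([395, 739, 0]) stool();
translate([-468, 131, 0]) stool();
translate([1258, 131, 0]) stool();
translate([317, 268, 775]) ladder();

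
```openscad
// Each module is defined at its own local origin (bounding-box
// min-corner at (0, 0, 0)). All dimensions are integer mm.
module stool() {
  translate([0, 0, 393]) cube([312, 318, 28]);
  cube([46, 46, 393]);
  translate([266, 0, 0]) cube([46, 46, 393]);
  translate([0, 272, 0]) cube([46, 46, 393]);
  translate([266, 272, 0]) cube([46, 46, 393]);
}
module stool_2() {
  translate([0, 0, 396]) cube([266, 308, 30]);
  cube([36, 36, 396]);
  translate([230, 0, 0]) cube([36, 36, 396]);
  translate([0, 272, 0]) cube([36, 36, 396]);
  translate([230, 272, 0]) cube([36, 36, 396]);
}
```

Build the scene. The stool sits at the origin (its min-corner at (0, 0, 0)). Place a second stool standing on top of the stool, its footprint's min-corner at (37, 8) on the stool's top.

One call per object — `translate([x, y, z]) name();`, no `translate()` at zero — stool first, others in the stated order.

stool();
translate([37, 8, 421]) stool_2();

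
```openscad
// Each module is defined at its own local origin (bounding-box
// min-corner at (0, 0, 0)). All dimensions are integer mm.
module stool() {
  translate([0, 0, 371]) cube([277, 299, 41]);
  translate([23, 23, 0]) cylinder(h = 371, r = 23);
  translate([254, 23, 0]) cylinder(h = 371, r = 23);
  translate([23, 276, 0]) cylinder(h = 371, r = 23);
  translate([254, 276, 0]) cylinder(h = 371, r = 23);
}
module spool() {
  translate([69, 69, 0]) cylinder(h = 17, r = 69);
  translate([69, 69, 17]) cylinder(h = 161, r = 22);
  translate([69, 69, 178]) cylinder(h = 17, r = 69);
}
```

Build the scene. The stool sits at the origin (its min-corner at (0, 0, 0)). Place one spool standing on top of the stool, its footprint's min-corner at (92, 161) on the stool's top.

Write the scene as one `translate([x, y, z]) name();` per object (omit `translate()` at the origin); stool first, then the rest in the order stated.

stool();
translate([92, 161, 412]) spool();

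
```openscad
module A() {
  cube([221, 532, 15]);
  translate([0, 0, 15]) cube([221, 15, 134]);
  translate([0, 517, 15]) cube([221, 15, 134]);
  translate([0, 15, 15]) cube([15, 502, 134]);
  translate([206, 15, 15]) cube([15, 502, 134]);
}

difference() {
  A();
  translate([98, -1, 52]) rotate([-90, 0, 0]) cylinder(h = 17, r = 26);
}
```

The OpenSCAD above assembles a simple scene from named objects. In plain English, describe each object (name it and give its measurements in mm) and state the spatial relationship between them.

A is an open-topped rectangular box: outside dimensions 221×532×149 mm, with a uniform wall and base thickness of 15 mm. The base is a full 221×532 slab on the floor; four walls sit on top of the base. The front and back walls (the −y and +y sides) span the full width; the two side walls fit between them.

The open box has a circular hole of radius 26 mm through its front wall, centred at (x = 98, z = 52).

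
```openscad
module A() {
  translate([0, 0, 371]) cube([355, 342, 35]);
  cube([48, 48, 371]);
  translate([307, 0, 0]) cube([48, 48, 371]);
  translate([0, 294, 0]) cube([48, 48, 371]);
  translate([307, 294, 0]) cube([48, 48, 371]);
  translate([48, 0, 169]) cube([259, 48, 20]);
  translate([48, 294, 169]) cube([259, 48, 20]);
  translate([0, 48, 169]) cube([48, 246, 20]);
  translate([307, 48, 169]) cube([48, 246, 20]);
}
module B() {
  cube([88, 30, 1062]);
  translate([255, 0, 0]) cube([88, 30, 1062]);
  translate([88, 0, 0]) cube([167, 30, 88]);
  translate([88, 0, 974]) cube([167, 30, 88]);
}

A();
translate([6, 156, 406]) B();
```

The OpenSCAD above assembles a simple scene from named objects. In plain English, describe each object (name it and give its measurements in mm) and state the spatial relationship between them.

A is a simple wooden stool: a rectangular seat 355 mm (x) by 342 mm (y), 35 mm thick, top face at z = 406 mm, on four square legs, each 48×48 mm in cross-section. The legs rest on z = 0, each flush with a corner of the seat. Four stretchers, 48 mm wide and 20 mm tall, connect adjacent legs with their undersides at z = 169 mm, each running between the inner faces of the legs it joins and aligned with the legs' outer faces on the other axis.

B is a picture frame with a 167×886 mm rectangular opening (x by z) and a uniform 88 mm border on every side. Frame depth is 30 mm along y. It is built from two vertical stiles running the full outside height and two horizontal rails spanning the gap between the stiles.

The picture frame is on top of the stool, centred.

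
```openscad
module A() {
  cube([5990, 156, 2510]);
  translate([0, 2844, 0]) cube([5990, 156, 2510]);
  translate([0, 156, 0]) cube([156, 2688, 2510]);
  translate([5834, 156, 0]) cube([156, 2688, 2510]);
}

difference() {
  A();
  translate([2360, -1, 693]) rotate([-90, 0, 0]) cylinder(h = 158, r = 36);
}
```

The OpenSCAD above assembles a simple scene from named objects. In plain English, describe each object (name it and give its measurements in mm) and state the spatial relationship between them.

A is a box-shaped house frame (walls only): outside footprint 5990×3000 mm, wall height 2510 mm, wall thickness 156 mm. The two y-facing walls run the full x-width; the two x-facing walls fit between the inner faces of the y-facing walls.

The house frame has a circular hole of radius 36 mm through its front wall, centred at (x = 2360, z = 693).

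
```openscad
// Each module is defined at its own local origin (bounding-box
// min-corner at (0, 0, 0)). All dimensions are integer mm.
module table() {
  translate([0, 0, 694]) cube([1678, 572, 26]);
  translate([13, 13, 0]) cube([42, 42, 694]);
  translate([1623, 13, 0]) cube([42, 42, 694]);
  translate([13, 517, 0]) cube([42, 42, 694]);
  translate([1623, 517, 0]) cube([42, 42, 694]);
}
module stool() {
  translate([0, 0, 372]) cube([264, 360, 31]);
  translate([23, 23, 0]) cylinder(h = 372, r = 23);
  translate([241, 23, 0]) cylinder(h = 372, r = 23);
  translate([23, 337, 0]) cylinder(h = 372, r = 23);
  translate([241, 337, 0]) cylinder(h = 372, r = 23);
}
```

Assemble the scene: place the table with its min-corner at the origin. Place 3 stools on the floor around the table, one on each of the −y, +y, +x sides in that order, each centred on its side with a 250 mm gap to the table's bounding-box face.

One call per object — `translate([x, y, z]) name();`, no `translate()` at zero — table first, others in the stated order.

table();
translate([707, -610, 0]) stool();
translate([707, 822, 0]) stool();
translate([1928, 106, 0]) stool();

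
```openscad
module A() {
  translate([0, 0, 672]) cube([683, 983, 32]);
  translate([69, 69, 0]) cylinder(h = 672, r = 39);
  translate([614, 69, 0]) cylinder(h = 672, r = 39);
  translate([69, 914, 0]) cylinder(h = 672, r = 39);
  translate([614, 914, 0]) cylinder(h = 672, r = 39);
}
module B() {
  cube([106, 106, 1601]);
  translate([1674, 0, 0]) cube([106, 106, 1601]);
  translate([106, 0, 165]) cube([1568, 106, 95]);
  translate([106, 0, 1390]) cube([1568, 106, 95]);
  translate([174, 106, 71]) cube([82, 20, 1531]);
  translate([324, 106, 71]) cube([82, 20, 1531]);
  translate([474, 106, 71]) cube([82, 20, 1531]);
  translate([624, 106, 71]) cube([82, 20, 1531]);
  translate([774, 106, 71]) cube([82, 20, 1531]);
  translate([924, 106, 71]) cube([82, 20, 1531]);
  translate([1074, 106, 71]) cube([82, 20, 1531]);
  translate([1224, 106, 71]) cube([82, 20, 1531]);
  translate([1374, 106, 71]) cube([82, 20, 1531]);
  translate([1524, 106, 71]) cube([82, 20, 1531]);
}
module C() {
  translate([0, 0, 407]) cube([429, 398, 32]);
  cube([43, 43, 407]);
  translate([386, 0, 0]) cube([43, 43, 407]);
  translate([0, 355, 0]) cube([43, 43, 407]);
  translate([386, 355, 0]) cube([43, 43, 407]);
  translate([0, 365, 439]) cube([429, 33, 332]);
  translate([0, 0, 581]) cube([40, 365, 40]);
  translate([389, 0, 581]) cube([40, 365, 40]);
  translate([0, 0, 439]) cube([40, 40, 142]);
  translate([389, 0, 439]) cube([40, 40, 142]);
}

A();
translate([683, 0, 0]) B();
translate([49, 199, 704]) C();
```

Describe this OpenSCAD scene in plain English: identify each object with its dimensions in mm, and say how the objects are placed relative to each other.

A is a table with a 683×983 mm rectangular top, 32 mm thick, top surface at z = 704 mm, supported by four round legs of 78 mm diameter, each leg's bounding box inset 30 mm from the nearest pair of top edges, running from the floor.

B is a fence section. Two 106×106 mm posts, 1601 mm tall, stand on the floor with a clear span of 1568 mm between their inner faces. Two horizontal rails of 106×95 mm section span the gap between the posts with their undersides at z = 165 mm and z = 1390 mm, flush with the posts' −y face. 10 pickets, each 82 mm wide, 20 mm thick and 1531 mm tall, are fixed to the +y face of the rails with their bottoms at z = 71 mm, evenly spaced across the span with equal gaps (rounded down to the nearest mm) at the −x end and between each pair — any rounding remainder accumulates at the +x end.

C is a chair. The seat is a 429×398×32 mm slab with its top at z = 439 mm, on four 43×43 mm corner legs (flush with the seat edges, standing on z = 0). A flat backrest 33 mm thick, 332 mm tall, spans the full seat width and rises from the seat top along its +y edge, rear face flush with the rear of the seat. Two armrests of 40×40 mm section run along each side from the seat's front edge to the front of the backrest, top faces 182 mm above the seat top and outer faces flush with the seat's x-edges; a 40×40 mm post under the front of each armrest stands on the seat at the front corner.

The fence section is against the table's +x side, with their −y faces flush. The chair is on top of the table.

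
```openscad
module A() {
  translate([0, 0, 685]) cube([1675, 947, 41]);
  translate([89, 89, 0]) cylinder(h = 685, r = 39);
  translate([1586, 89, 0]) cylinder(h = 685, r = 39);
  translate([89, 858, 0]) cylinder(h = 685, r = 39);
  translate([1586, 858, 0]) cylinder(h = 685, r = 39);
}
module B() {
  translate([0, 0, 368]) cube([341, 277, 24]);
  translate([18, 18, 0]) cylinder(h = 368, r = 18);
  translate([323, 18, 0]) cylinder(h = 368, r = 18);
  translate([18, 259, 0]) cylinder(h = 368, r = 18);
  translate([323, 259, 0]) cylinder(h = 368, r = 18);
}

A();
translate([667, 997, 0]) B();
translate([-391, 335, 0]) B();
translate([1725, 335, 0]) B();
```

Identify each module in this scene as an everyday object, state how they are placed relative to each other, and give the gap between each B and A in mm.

Each stool's nearest face is 50 mm from the table's bounding box.

A is a table. B is a stool. Three stools sit around the table at the +y, −x, +x sides. The gap between each stool and the table is 50 mm.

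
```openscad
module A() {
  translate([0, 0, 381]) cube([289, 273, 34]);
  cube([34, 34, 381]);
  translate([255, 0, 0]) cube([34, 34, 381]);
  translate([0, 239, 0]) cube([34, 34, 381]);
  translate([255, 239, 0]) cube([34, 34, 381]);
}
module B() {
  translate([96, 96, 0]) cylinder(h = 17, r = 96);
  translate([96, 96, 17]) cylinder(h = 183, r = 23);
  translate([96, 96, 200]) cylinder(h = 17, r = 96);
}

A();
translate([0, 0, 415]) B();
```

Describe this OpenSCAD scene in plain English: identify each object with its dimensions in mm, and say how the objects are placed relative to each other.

A is a simple wooden stool: a rectangular seat 289 mm (x) by 273 mm (y), 34 mm thick, top face at z = 415 mm, on four square legs, each 34×34 mm in cross-section. The legs rest on z = 0, each flush with a corner of the seat.

B is a spool: two coaxial disc flanges of radius 96 mm and thickness 17 mm, joined by a core cylinder of radius 23 mm and height 183 mm. The lower flange rests on z = 0 and the three cylinders share a vertical axis.

The spool is on top of the stool.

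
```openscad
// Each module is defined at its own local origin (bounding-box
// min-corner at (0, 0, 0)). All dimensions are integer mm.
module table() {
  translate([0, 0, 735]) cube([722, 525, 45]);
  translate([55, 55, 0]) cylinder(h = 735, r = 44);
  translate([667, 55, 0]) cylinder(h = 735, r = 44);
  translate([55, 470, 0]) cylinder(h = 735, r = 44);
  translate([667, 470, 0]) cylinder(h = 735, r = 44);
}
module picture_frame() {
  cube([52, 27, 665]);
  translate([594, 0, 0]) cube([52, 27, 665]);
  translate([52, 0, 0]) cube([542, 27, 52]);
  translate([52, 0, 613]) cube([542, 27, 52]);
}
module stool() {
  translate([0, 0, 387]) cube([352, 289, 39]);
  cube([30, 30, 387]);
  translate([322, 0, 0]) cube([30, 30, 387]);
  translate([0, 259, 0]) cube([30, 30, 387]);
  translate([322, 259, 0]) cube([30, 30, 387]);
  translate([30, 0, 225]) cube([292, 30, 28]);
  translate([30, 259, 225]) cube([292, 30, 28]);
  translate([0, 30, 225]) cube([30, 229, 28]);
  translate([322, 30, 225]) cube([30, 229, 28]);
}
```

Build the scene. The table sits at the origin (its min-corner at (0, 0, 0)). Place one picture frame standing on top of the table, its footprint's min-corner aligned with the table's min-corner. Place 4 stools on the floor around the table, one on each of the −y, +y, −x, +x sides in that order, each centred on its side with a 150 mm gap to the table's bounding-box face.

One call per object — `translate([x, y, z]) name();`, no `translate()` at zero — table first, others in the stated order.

table();
translate([0, 0, 780]) picture_frame();
translate([185, -439, 0]) stool();
translate([185, 675, 0]) stool();
translate([-502, 118, 0]) stool();
translate([872, 118, 0]) stool();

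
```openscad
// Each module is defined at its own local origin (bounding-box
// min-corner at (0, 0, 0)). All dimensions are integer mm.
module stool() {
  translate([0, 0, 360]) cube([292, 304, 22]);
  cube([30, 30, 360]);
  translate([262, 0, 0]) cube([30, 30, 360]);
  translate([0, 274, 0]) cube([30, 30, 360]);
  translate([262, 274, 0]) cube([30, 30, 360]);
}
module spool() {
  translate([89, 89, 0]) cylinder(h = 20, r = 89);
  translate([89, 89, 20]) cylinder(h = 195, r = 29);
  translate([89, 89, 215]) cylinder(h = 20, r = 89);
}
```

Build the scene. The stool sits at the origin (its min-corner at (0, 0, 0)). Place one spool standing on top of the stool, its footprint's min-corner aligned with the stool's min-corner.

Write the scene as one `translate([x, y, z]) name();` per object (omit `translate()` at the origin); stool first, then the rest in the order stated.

stool();
translate([0, 0, 382]) spool();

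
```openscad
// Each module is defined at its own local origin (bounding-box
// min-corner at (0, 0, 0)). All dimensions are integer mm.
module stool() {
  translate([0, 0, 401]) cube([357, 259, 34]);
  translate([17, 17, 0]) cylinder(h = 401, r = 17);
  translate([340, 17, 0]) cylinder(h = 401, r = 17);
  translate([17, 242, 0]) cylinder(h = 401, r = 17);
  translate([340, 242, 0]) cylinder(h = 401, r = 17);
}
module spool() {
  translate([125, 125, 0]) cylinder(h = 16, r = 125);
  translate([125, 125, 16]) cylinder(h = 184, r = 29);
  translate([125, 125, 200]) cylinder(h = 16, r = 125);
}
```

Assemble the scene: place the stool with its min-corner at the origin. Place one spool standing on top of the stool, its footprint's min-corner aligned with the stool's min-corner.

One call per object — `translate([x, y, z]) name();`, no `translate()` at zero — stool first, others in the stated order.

stool();
translate([0, 0, 435]) spool();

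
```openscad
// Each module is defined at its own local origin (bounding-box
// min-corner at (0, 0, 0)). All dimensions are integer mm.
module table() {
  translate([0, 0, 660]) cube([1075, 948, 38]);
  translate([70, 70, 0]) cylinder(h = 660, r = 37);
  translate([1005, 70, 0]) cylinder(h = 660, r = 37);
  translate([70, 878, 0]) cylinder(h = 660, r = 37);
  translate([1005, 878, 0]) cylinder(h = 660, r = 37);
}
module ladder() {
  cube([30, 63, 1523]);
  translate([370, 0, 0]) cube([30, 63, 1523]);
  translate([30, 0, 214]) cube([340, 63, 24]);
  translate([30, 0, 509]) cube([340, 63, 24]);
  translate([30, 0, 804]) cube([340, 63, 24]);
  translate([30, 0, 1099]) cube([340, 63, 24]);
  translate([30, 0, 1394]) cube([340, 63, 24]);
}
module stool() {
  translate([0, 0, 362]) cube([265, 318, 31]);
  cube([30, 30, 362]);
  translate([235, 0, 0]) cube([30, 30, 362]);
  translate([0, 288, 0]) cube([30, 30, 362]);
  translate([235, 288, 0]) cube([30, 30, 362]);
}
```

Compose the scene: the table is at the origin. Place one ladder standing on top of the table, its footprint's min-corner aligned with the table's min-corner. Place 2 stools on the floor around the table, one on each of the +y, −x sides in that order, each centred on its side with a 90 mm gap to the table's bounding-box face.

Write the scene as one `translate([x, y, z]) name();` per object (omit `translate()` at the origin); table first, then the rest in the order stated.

table();
translate([0, 0, 698]) ladder();
translate([405, 1038, 0]) stool();
translate([-355, 315, 0]) stool();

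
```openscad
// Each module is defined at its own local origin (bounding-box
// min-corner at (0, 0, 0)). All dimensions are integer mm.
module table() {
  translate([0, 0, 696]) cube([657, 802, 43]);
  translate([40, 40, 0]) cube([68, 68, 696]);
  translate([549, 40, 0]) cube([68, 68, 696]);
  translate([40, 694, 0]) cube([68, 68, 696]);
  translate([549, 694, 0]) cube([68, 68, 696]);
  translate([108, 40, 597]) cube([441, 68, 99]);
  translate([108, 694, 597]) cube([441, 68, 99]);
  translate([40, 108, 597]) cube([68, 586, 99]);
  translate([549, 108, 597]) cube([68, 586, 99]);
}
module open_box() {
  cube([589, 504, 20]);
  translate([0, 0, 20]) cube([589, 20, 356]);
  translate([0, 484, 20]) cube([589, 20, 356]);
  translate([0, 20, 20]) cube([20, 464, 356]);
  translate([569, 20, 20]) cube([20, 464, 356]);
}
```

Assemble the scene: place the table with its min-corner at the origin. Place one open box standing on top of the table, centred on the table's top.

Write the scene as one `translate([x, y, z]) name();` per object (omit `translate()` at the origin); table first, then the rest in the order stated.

table();
translate([34, 149, 739]) open_box();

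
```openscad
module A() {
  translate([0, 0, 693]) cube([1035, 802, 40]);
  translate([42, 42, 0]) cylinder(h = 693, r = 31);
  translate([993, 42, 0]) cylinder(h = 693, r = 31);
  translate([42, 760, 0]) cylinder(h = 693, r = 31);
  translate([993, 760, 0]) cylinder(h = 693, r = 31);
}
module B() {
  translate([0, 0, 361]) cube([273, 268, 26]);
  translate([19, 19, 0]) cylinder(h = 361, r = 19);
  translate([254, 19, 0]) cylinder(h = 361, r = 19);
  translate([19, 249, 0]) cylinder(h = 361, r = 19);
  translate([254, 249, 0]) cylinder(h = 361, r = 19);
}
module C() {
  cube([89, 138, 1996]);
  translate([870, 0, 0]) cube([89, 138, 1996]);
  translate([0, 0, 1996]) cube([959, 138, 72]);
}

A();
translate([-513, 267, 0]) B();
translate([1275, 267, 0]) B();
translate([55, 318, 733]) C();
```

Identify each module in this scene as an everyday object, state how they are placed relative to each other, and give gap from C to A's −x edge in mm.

The door frame's min-x is at 55; the table's min-x is 0; gap = 55 mm.

A is a table. B is a stool. C is a door frame. Two stools sit around the table at the −x, +x sides. The door frame is on top of the table. The gap from the door frame to the table's −x edge is 55 mm.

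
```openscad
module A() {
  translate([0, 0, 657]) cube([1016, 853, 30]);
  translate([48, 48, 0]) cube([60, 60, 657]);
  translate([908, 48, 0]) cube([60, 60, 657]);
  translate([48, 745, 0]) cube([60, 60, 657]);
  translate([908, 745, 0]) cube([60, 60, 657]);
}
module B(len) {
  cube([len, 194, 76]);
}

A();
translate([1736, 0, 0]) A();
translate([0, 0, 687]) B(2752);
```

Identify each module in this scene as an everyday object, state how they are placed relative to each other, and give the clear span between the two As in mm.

Second table starts at x = 1736; first ends at x = 1016; clear span = 1736 − 1016 = 720 mm.

A is a table. B is a beam. A beam spans the tops of two tables. The clear span between the two tables is 720 mm.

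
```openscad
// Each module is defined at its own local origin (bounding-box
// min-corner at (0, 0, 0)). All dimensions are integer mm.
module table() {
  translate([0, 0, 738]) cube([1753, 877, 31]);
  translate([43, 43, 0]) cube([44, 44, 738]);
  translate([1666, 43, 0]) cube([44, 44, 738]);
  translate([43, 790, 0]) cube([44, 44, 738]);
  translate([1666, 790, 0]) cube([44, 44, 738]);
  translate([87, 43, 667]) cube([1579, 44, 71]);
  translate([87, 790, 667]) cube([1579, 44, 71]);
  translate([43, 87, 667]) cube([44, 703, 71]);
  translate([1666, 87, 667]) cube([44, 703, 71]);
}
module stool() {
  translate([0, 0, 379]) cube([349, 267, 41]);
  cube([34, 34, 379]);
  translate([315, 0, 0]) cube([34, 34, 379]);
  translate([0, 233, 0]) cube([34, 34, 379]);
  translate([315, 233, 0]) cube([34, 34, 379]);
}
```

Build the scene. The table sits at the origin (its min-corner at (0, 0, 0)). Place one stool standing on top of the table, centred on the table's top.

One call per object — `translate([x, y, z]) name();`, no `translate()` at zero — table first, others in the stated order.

table();
translate([702, 305, 769]) stool();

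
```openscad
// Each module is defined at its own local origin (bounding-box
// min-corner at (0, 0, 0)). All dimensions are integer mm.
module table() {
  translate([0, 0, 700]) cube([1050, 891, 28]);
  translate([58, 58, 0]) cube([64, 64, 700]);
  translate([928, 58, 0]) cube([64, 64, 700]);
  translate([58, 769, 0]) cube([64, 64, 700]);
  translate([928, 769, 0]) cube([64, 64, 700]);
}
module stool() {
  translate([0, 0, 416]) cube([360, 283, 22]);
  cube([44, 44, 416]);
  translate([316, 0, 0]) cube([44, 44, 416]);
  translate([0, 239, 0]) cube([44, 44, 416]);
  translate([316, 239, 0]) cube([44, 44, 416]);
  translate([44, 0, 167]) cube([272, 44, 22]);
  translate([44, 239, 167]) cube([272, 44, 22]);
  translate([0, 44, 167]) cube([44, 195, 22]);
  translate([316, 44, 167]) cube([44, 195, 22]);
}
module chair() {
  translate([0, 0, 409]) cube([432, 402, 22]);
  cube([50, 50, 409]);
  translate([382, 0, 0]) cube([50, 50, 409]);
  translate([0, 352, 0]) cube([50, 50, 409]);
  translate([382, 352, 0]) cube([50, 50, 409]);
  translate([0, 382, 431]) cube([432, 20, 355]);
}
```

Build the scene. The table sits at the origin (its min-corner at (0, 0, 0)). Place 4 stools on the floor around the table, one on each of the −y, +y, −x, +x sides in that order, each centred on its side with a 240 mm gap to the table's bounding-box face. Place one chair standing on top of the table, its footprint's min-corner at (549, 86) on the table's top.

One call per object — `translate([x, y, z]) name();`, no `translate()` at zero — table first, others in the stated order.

table();
translate([345, -523, 0]) stool();
translate([345, 1131, 0]) stool();
translate([-600, 304, 0]) stool();
translate([1290, 304, 0]) stool();
translate([549, 86, 728]) chair();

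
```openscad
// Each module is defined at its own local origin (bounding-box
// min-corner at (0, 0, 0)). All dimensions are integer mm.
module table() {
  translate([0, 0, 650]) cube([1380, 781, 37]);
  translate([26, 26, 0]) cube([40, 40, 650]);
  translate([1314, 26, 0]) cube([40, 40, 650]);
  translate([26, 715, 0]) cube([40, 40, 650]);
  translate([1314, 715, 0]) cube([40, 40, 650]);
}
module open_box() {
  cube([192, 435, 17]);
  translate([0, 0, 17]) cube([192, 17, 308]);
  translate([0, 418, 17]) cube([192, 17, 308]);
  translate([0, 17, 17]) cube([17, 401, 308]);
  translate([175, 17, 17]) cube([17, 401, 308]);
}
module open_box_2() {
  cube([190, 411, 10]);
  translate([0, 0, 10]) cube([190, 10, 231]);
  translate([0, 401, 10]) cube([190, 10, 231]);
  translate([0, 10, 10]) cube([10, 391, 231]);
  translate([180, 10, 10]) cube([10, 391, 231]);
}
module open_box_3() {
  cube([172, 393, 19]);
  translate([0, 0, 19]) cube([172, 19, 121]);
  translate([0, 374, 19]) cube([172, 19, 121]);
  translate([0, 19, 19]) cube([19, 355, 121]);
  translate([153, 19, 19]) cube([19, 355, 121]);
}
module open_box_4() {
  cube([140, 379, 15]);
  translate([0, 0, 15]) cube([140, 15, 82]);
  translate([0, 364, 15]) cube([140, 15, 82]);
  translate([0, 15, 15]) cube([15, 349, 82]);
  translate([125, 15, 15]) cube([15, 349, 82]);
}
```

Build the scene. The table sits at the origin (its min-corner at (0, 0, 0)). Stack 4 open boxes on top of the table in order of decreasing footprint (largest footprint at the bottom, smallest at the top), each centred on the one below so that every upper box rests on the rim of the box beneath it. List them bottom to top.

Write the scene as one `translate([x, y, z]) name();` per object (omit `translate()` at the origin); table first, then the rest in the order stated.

table();
translate([594, 173, 687]) open_box();
translate([595, 185, 1012]) open_box_2();
translate([604, 194, 1253]) open_box_3();
translate([620, 201, 1393]) open_box_4();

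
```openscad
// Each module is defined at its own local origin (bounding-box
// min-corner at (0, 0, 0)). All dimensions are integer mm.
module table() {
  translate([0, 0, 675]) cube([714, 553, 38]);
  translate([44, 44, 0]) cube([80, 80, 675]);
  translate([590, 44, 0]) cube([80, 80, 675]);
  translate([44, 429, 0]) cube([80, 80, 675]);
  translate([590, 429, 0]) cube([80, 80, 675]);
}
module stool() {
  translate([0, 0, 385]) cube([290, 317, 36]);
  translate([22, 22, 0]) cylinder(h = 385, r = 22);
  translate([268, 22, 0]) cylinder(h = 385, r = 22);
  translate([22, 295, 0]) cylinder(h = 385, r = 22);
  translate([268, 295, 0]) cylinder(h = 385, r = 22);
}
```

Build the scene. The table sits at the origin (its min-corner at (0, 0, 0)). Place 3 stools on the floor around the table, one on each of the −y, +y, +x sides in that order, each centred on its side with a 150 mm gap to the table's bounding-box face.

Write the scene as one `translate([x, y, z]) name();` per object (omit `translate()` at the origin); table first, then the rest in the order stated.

table();
translate([212, -467, 0]) stool();
translate([212, 703, 0]) stool();
translate([864, 118, 0]) stool();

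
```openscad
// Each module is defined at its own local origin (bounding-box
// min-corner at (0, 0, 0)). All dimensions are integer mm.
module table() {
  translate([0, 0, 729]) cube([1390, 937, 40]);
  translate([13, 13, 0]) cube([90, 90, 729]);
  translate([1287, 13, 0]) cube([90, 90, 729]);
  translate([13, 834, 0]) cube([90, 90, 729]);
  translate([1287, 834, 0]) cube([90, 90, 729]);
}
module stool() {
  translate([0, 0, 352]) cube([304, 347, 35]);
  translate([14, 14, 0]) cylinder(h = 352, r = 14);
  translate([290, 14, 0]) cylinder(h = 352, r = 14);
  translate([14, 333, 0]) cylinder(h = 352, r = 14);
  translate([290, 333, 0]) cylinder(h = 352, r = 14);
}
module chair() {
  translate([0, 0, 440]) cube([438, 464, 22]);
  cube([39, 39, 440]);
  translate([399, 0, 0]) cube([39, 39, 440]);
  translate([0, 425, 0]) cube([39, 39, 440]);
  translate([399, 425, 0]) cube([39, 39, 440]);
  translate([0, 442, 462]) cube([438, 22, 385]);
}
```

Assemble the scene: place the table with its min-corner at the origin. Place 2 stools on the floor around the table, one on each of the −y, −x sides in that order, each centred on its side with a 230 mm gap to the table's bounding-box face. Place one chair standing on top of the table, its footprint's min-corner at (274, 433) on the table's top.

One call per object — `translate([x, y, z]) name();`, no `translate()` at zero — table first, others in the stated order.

table();
translate([543, -577, 0]) stool();
translate([-534, 295, 0]) stool();
translate([274, 433, 769]) chair();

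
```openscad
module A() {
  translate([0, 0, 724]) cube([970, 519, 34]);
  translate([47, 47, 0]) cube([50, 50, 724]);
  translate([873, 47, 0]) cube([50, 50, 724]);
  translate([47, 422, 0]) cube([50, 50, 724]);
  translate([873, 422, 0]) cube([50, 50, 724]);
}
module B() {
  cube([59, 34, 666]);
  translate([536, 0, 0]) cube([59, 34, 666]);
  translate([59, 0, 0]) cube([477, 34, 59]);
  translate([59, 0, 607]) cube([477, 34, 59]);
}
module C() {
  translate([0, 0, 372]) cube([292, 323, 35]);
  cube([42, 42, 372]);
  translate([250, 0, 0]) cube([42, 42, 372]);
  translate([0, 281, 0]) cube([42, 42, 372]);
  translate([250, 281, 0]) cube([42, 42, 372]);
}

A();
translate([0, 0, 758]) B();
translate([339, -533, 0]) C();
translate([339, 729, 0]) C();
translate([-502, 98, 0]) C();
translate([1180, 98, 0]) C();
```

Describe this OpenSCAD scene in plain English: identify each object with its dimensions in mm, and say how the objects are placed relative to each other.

A is a table: top 970 mm (x) × 519 mm (y), 34 mm thick, upper face at z = 758 mm, on four 50×50 mm square legs, each inset 47 mm from the nearest pair of top edges, running from z = 0 to the bottom of the top.

B is a picture frame with a 477×548 mm rectangular opening (x by z) and a uniform 59 mm border on every side. Frame depth is 34 mm along y. It is built from two vertical stiles running the full outside height and two horizontal rails spanning the gap between the stiles.

C is a four-legged stool. The seat is a 292×323×35 mm slab whose top surface is at z = 407 mm; four square legs, each 42×42 mm in cross-section, run from the floor (z = 0) to the underside of the seat, each flush with a corner of the seat.

The picture frame is on top of the table. Four stools sit around the table at the −y, +y, −x, +x sides.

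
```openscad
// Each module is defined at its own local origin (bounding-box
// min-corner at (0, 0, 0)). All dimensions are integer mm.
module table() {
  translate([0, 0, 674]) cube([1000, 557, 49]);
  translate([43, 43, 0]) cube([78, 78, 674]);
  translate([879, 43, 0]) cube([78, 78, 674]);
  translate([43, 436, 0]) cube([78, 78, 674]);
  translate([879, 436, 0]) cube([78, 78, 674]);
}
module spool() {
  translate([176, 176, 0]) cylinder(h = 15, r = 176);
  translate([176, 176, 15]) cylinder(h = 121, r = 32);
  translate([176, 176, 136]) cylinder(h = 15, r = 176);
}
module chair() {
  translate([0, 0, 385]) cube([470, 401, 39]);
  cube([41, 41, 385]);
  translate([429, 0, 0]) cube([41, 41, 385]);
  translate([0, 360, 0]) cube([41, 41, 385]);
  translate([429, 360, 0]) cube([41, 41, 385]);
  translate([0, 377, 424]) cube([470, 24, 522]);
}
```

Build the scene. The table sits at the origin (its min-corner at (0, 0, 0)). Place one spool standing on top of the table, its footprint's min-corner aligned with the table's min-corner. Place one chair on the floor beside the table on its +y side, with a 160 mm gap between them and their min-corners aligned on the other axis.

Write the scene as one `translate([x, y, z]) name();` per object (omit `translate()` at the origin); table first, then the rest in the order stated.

table();
translate([0, 0, 723]) spool();
translate([0, 717, 0]) chair();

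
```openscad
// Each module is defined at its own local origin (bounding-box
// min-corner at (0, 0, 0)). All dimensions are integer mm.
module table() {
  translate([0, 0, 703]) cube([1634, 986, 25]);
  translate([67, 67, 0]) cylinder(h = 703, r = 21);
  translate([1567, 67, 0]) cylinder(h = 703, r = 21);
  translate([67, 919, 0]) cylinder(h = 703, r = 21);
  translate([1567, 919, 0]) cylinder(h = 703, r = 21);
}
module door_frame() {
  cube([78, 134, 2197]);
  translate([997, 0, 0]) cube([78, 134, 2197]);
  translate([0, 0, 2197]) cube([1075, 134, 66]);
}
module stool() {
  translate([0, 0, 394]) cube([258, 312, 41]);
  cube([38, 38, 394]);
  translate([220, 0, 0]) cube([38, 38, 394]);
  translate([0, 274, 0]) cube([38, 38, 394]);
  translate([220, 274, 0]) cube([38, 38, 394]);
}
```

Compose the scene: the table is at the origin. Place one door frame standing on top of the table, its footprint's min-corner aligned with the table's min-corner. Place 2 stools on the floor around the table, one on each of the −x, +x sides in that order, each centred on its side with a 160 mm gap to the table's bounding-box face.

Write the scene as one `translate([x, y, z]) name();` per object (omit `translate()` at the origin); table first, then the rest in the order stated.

table();
translate([0, 0, 728]) door_frame();
translate([-418, 337, 0]) stool();
translate([1794, 337, 0]) stool();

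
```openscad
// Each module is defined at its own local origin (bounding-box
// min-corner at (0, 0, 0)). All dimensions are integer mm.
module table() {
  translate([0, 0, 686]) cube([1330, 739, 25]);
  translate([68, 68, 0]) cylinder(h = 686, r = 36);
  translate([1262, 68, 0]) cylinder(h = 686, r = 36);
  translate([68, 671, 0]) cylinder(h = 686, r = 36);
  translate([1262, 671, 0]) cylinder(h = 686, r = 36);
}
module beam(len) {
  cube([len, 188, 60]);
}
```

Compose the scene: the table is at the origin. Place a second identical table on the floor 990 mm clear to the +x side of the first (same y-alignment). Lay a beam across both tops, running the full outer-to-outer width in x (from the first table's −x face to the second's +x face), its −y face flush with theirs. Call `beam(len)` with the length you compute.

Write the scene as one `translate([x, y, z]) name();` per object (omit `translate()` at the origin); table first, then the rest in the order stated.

table();
translate([2320, 0, 0]) table();
translate([0, 0, 711]) beam(3650);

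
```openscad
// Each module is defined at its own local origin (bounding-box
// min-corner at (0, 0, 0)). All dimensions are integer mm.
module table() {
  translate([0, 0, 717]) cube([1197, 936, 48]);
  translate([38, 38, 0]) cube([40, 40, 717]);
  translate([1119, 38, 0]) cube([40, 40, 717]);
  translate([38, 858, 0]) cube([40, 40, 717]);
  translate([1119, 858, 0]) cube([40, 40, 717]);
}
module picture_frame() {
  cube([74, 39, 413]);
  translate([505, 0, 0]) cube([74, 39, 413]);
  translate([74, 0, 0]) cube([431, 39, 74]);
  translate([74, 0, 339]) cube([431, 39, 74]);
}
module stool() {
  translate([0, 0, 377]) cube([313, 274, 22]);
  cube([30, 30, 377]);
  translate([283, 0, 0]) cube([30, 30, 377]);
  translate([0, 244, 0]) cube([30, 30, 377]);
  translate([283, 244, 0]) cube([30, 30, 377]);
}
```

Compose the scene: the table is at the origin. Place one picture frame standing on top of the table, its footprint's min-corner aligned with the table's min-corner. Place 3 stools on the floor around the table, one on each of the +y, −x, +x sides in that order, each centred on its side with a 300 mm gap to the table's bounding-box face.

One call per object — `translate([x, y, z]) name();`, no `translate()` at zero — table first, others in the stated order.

table();
translate([0, 0, 765]) picture_frame();
translate([442, 1236, 0]) stool();
translate([-613, 331, 0]) stool();
translate([1497, 331, 0]) stool();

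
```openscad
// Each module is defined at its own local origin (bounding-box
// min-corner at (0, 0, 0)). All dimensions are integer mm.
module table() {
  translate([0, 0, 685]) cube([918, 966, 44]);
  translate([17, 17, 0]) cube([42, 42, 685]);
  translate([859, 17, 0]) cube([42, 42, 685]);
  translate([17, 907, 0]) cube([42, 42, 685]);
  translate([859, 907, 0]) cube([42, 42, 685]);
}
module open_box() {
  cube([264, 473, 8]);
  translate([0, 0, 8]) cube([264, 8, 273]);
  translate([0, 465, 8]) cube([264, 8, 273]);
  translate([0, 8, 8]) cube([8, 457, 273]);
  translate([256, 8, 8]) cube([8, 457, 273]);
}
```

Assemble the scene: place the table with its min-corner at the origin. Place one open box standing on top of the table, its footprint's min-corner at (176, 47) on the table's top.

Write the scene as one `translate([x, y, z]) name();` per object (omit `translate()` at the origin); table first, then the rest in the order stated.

table();
translate([176, 47, 729]) open_box();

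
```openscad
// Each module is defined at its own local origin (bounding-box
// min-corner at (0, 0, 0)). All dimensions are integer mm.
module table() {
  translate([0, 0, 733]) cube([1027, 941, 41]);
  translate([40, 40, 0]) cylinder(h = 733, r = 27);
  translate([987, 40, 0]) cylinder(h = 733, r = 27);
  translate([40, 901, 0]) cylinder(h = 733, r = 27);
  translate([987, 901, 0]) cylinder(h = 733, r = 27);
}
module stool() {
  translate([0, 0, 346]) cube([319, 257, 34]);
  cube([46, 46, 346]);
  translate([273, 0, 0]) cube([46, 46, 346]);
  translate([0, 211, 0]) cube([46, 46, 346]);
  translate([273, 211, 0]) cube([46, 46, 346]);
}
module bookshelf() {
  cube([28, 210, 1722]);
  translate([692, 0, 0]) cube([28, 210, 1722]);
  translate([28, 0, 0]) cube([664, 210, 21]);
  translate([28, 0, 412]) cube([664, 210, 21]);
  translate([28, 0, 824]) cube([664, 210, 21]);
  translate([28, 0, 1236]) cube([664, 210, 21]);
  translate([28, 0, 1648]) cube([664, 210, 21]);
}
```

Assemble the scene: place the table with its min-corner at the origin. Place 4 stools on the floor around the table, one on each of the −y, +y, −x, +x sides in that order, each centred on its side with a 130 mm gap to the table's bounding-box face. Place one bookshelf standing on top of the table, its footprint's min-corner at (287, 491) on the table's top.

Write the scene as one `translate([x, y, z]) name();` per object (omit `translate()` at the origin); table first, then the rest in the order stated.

table();
translate([354, -387, 0]) stool();
translate([354, 1071, 0]) stool();
translate([-449, 342, 0]) stool();
translate([1157, 342, 0]) stool();
translate([287, 491, 774]) bookshelf();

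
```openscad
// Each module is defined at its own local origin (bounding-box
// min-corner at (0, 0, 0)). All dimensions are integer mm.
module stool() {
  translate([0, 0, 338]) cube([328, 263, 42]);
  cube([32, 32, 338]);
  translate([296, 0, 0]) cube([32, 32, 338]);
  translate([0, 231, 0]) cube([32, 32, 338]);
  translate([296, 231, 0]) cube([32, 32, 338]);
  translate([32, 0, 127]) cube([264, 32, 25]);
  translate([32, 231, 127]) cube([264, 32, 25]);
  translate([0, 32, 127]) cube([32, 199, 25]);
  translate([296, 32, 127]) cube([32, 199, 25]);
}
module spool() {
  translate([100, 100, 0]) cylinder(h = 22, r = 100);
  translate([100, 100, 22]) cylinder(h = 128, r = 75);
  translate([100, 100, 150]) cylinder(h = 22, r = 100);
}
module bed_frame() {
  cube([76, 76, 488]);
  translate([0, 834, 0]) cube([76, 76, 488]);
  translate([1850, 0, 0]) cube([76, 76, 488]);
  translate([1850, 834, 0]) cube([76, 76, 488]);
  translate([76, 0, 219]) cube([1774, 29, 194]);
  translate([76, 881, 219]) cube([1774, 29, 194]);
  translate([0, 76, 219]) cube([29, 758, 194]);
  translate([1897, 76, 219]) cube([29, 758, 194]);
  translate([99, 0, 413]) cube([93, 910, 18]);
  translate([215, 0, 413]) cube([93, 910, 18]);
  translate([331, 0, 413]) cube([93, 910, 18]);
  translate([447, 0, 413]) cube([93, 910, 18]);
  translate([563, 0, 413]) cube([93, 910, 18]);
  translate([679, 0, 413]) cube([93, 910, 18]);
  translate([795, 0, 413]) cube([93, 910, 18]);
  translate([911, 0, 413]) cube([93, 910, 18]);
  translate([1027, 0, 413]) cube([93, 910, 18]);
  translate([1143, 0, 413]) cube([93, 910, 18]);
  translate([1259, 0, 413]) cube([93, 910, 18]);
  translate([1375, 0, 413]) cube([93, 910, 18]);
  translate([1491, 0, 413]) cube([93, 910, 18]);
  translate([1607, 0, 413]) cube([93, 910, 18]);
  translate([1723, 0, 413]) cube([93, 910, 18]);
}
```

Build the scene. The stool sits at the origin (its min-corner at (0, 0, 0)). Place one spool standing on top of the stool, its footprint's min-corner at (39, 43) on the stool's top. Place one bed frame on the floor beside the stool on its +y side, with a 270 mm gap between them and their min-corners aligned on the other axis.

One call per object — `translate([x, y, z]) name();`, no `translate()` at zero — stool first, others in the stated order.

stool();
translate([39, 43, 380]) spool();
translate([0, 533, 0]) bed_frame();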